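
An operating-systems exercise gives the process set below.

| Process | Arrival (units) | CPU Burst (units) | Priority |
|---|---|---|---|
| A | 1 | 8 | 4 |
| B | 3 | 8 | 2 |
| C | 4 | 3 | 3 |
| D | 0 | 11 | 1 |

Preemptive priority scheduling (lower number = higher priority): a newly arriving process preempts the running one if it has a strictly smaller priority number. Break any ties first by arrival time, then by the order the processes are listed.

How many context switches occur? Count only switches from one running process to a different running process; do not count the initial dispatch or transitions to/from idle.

3

Timeline: | D 0-11 | B 11-19 | C 19-22 | A 22-30 |
Completion: A=30  B=19  C=22  D=11
Turnaround (C−A): A=29  B=16  C=18  D=11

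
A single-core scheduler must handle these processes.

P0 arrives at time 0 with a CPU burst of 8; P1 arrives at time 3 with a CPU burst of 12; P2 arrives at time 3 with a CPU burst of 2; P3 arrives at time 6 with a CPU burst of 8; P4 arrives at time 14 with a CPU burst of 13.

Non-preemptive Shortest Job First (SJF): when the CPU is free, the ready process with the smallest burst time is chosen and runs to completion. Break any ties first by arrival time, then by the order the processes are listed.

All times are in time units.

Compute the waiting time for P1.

Gantt: | P0 0-8 | P2 8-10 | P3 10-18 | P1 18-30 | P4 30-43 |
Completion: P0=8  P1=30  P2=10  P3=18  P4=43
Turnaround (C−A): P0=8  P1=27  P2=7  P3=12  P4=29
Waiting(P1) = turnaround − burst = 27 − 12 = 15

15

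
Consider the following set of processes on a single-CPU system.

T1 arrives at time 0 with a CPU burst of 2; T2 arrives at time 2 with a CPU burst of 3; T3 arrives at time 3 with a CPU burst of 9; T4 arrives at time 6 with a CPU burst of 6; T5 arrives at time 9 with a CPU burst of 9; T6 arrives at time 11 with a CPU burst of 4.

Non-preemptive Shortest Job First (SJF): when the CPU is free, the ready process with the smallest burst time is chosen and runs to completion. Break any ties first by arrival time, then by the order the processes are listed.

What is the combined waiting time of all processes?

Timeline: | T1 0-2 | T2 2-5 | T3 5-14 | T6 14-18 | T4 18-24 | T5 24-33 |
Completion: T1=2  T2=5  T3=14  T4=24  T5=33  T6=18
Turnaround (C−A): T1=2  T2=3  T3=11  T4=18  T5=24  T6=7
Waiting = turnaround − burst: T1=0, T2=0, T3=2, T4=12, T5=15, T6=3
Total waiting = 0 + 0 + 2 + 12 + 15 + 3 = 32

32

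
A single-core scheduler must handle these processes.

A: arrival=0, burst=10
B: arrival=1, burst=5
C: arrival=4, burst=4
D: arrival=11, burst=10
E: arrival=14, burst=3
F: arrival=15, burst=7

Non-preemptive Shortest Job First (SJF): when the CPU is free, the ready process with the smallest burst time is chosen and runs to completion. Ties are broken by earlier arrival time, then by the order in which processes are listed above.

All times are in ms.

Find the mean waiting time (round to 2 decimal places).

7.83

Timeline: | A 0-10 | C 10-14 | E 14-17 | B 17-22 | F 22-29 | D 29-39 |
Completion: A=10  B=22  C=14  D=39  E=17  F=29
Waiting times: A=0, B=16, C=6, D=18, E=0, F=7
Average waiting = (0+16+6+18+0+7) / 6 = 47/6 = 7.83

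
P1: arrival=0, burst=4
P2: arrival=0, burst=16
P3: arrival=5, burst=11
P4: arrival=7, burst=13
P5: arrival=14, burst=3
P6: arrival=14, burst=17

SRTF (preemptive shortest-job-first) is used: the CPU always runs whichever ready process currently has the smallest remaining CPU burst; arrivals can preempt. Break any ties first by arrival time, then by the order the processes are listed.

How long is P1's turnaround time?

Timeline: | P1 0-4 | P2 4-5 | P3 5-16 | P5 16-19 | P4 19-32 | P2 32-47 | P6 47-64 |
Completion: P1=4  P2=47  P3=16  P4=32  P5=19  P6=64
Turnaround (C−A): P1=4  P2=47  P3=11  P4=25  P5=5  P6=50
Turnaround(P1) = completion − arrival = 4 − 0 = 4

4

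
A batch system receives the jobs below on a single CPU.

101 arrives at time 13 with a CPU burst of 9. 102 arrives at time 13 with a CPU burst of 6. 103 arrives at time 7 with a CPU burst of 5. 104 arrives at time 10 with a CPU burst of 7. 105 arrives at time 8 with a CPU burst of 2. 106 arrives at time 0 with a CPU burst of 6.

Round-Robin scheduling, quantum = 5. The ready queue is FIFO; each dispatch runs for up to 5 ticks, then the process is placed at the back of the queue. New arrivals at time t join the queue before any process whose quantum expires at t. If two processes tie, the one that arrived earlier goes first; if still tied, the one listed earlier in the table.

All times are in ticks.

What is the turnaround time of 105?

Gantt: | 106 0-6 | idle 6-7 | 103 7-12 | 105 12-14 | 104 14-19 | 101 19-24 | 102 24-29 | 104 29-31 | 101 31-35 | 102 35-36 |
Completion: 101=35  102=36  103=12  104=31  105=14  106=6
Turnaround (C−A): 101=22  102=23  103=5  104=21  105=6  106=6
Turnaround(105) = completion − arrival = 14 − 8 = 6

6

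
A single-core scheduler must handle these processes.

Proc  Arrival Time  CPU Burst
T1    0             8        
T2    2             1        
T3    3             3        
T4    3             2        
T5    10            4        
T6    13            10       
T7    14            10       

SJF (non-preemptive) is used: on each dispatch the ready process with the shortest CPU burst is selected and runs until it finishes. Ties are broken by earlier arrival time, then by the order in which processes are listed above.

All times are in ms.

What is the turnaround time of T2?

7

Timeline: | T1 0-8 | T2 8-9 | T4 9-11 | T3 11-14 | T5 14-18 | T6 18-28 | T7 28-38 |
Completion: T1=8  T2=9  T3=14  T4=11  T5=18  T6=28  T7=38
Turnaround (C−A): T1=8  T2=7  T3=11  T4=8  T5=8  T6=15  T7=24
Turnaround(T2) = completion − arrival = 9 − 2 = 7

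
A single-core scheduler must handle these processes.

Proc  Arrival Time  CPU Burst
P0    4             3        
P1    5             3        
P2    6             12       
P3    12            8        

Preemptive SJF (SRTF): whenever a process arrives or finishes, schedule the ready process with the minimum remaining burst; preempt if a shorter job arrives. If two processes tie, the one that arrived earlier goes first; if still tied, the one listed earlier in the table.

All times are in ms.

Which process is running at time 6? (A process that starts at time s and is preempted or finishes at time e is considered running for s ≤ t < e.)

P0

Gantt: | idle 0-4 | P0 4-7 | P1 7-10 | P2 10-12 | P3 12-20 | P2 20-30 |
Completion: P0=7  P1=10  P2=30  P3=20
Turnaround (C−A): P0=3  P1=5  P2=24  P3=8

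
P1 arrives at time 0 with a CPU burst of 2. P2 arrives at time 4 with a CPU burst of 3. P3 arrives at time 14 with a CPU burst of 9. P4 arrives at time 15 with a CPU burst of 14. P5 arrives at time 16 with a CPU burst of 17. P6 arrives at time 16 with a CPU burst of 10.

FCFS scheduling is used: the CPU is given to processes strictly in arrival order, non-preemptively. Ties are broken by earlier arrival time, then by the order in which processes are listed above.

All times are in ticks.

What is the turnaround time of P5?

38

Gantt: | P1 0-2 | idle 2-4 | P2 4-7 | idle 7-14 | P3 14-23 | P4 23-37 | P5 37-54 | P6 54-64 |
Completion: P1=2  P2=7  P3=23  P4=37  P5=54  P6=64
Turnaround (C−A): P1=2  P2=3  P3=9  P4=22  P5=38  P6=48
Turnaround(P5) = completion − arrival = 54 − 16 = 38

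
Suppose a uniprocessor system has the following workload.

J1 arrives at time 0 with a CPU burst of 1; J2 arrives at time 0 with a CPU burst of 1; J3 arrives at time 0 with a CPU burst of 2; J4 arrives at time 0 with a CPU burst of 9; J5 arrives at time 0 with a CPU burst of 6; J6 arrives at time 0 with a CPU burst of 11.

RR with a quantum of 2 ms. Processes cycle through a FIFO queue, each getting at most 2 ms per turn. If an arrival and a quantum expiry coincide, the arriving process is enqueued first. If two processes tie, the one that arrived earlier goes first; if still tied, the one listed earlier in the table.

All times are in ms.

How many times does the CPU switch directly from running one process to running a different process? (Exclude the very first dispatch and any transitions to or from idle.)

15

Timeline: | J1 0-1 | J2 1-2 | J3 2-4 | J4 4-6 | J5 6-8 | J6 8-10 | J4 10-12 | J5 12-14 | J6 14-16 | J4 16-18 | J5 18-20 | J6 20-22 | J4 22-24 | J6 24-26 | J4 26-27 | J6 27-30 |
Completion: J1=1  J2=2  J3=4  J4=27  J5=20  J6=30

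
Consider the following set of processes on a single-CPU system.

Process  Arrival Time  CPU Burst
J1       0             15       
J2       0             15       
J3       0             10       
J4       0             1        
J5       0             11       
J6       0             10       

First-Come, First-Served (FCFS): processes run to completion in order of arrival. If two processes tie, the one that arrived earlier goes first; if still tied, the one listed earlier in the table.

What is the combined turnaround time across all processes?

240

Schedule: | J1 0-15 | J2 15-30 | J3 30-40 | J4 40-41 | J5 41-52 | J6 52-62 |
Completion: J1=15  J2=30  J3=40  J4=41  J5=52  J6=62
Turnaround = completion − arrival: J1=15, J2=30, J3=40, J4=41, J5=52, J6=62
Total turnaround = 15 + 30 + 40 + 41 + 52 + 62 = 240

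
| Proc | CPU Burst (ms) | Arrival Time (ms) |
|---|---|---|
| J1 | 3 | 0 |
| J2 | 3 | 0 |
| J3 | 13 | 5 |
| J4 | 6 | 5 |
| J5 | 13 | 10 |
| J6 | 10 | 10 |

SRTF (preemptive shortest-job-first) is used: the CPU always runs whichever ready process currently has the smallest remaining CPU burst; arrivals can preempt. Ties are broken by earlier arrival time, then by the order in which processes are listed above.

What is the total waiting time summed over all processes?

48

Schedule: | J1 0-3 | J2 3-6 | J4 6-12 | J6 12-22 | J3 22-35 | J5 35-48 |
Completion: J1=3  J2=6  J3=35  J4=12  J5=48  J6=22
Waiting = turnaround − burst: J1=0, J2=3, J3=17, J4=1, J5=25, J6=2
Total waiting = 0 + 3 + 17 + 1 + 25 + 2 = 48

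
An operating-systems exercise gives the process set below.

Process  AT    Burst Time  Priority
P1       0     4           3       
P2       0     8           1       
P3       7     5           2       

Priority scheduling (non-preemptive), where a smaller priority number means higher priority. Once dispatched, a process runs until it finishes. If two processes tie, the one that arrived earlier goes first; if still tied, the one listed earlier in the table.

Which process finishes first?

P2

Timeline: | P2 0-8 | P3 8-13 | P1 13-17 |
Completion: P1=17  P2=8  P3=13
Finish order: P2 → P3 → P1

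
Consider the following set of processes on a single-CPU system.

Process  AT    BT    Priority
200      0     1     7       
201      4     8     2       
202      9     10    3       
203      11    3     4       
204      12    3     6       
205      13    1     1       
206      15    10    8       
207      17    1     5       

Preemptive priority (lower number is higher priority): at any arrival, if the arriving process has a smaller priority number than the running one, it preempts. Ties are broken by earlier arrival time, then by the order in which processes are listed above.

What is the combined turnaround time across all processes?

Schedule: | 200 0-1 | idle 1-4 | 201 4-12 | 202 12-13 | 205 13-14 | 202 14-23 | 203 23-26 | 207 26-27 | 204 27-30 | 206 30-40 |
Completion: 200=1  201=12  202=23  203=26  204=30  205=14  206=40  207=27
Turnaround (C−A): 200=1  201=8  202=14  203=15  204=18  205=1  206=25  207=10
Turnaround = completion − arrival: 200=1, 201=8, 202=14, 203=15, 204=18, 205=1, 206=25, 207=10
Total turnaround = 1 + 8 + 14 + 15 + 18 + 1 + 25 + 10 = 92

92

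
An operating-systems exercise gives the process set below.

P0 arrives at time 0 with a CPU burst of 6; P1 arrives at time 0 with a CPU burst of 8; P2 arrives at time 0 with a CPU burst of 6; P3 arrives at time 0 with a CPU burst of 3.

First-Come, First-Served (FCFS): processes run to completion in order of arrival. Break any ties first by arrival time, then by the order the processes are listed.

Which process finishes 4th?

Timeline: | P0 0-6 | P1 6-14 | P2 14-20 | P3 20-23 |
Completion: P0=6  P1=14  P2=20  P3=23
Finish order: P0 → P1 → P2 → P3

P3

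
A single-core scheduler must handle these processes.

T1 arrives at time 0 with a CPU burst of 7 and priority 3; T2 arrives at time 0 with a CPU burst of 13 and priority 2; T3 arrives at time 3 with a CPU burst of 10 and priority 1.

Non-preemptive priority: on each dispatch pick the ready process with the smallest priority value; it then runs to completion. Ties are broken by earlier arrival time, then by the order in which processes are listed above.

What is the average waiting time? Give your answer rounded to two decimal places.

11.00

Gantt: | T2 0-13 | T3 13-23 | T1 23-30 |
Completion: T1=30  T2=13  T3=23
Waiting times: T1=23, T2=0, T3=10
Average waiting = (23+0+10) / 3 = 33/3 = 11.00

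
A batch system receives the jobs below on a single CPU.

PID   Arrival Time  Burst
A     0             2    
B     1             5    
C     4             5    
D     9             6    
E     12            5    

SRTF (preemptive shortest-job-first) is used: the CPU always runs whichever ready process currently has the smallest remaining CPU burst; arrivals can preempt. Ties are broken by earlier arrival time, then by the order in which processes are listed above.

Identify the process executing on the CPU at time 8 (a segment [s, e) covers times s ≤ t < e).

C

Gantt: | A 0-2 | B 2-7 | C 7-12 | E 12-17 | D 17-23 |
Completion: A=2  B=7  C=12  D=23  E=17
Turnaround (C−A): A=2  B=6  C=8  D=14  E=5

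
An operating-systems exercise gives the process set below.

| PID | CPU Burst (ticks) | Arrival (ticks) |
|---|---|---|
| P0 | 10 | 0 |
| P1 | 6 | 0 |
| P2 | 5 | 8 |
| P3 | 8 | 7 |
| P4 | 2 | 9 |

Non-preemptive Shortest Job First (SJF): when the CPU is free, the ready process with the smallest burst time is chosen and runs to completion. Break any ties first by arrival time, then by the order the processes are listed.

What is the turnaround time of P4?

9

Timeline: | P1 0-6 | P0 6-16 | P4 16-18 | P2 18-23 | P3 23-31 |
Completion: P0=16  P1=6  P2=23  P3=31  P4=18
Turnaround(P4) = completion − arrival = 18 − 9 = 9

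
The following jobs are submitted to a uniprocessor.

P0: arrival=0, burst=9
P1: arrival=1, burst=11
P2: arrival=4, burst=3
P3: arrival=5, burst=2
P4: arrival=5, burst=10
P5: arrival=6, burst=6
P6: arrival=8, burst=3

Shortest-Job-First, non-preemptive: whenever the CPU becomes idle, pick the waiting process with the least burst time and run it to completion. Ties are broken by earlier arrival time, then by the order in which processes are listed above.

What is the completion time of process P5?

Timeline: | P0 0-9 | P3 9-11 | P2 11-14 | P6 14-17 | P5 17-23 | P4 23-33 | P1 33-44 |
Completion: P0=9  P1=44  P2=14  P3=11  P4=33  P5=23  P6=17
Turnaround (C−A): P0=9  P1=43  P2=10  P3=6  P4=28  P5=17  P6=9

23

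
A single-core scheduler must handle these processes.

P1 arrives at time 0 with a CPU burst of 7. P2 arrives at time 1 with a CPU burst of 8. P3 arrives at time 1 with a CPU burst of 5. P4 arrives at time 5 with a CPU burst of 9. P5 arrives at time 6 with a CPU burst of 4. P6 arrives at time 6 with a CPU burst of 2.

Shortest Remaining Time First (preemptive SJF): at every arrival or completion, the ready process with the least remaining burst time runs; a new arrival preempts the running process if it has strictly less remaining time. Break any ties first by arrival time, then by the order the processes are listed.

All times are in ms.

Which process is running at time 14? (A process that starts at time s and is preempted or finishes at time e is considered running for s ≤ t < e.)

Timeline: | P1 0-1 | P3 1-6 | P6 6-8 | P5 8-12 | P1 12-18 | P2 18-26 | P4 26-35 |
Completion: P1=18  P2=26  P3=6  P4=35  P5=12  P6=8

P1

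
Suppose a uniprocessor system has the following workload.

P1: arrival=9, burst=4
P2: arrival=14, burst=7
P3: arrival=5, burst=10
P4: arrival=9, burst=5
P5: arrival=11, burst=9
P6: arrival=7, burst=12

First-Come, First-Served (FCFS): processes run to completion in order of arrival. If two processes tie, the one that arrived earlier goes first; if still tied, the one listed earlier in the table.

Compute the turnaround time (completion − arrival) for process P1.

Gantt: | idle 0-5 | P3 5-15 | P6 15-27 | P1 27-31 | P4 31-36 | P5 36-45 | P2 45-52 |
Completion: P1=31  P2=52  P3=15  P4=36  P5=45  P6=27
Turnaround(P1) = completion − arrival = 31 − 9 = 22

22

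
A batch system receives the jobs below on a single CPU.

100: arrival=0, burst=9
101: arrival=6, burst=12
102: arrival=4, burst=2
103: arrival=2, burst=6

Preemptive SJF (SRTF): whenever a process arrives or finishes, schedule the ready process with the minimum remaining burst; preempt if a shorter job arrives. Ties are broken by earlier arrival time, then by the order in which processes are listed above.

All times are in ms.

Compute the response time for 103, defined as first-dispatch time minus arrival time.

Schedule: | 100 0-2 | 103 2-4 | 102 4-6 | 103 6-10 | 100 10-17 | 101 17-29 |
Completion: 100=17  101=29  102=6  103=10
Turnaround (C−A): 100=17  101=23  102=2  103=8
Response(103) = first start − arrival = 2 − 2 = 0

0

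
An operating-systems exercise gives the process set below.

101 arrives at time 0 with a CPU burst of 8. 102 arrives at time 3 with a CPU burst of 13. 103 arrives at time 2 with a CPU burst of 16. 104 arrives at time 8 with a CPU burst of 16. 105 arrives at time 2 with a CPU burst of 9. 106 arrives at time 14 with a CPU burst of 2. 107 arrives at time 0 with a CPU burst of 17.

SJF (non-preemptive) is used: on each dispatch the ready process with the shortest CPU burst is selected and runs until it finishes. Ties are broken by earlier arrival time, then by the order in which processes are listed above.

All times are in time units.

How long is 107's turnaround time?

81

Timeline: | 101 0-8 | 105 8-17 | 106 17-19 | 102 19-32 | 103 32-48 | 104 48-64 | 107 64-81 |
Completion: 101=8  102=32  103=48  104=64  105=17  106=19  107=81
Turnaround(107) = completion − arrival = 81 − 0 = 81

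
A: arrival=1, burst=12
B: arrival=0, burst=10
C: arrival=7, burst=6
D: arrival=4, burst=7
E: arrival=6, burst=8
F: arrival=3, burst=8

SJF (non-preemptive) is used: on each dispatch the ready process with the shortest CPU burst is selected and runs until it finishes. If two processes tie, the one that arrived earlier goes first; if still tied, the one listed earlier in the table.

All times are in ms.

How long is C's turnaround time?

9

Schedule: | B 0-10 | C 10-16 | D 16-23 | F 23-31 | E 31-39 | A 39-51 |
Completion: A=51  B=10  C=16  D=23  E=39  F=31
Turnaround (C−A): A=50  B=10  C=9  D=19  E=33  F=28
Turnaround(C) = completion − arrival = 16 − 7 = 9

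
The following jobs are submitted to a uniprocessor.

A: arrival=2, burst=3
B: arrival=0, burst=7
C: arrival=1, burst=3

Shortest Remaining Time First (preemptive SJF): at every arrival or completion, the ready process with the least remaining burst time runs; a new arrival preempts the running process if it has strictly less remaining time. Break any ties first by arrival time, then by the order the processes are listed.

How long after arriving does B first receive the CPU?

0

Gantt: | B 0-1 | C 1-4 | A 4-7 | B 7-13 |
Completion: A=7  B=13  C=4
Response(B) = first start − arrival = 0 − 0 = 0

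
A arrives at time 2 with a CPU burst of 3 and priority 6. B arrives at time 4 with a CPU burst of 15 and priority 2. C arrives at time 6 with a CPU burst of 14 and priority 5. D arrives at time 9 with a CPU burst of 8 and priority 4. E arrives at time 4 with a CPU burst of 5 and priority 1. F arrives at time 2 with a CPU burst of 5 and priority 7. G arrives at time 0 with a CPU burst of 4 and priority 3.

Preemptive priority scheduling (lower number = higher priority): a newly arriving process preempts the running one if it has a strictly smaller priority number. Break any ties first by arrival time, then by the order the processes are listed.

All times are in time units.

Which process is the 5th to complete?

Schedule: | G 0-4 | E 4-9 | B 9-24 | D 24-32 | C 32-46 | A 46-49 | F 49-54 |
Completion: A=49  B=24  C=46  D=32  E=9  F=54  G=4
Turnaround (C−A): A=47  B=20  C=40  D=23  E=5  F=52  G=4
Finish order: G → E → B → D → C → A → F

C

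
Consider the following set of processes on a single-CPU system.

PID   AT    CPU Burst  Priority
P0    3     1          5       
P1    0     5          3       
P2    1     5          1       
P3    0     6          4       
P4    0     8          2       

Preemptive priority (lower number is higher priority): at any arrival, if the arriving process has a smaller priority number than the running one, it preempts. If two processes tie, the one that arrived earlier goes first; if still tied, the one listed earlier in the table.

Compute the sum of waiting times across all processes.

57

Schedule: | P4 0-1 | P2 1-6 | P4 6-13 | P1 13-18 | P3 18-24 | P0 24-25 |
Completion: P0=25  P1=18  P2=6  P3=24  P4=13
Turnaround (C−A): P0=22  P1=18  P2=5  P3=24  P4=13
Waiting = turnaround − burst: P0=21, P1=13, P2=0, P3=18, P4=5
Total waiting = 21 + 13 + 0 + 18 + 5 = 57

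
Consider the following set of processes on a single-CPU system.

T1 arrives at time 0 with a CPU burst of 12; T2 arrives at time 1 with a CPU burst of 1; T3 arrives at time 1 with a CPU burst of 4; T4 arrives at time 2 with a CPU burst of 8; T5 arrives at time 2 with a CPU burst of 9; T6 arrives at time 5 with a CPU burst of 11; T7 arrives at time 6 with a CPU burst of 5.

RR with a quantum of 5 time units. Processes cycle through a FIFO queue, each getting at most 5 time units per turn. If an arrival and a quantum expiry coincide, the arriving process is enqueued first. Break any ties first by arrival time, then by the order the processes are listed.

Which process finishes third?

T7

Gantt: | T1 0-5 | T2 5-6 | T3 6-10 | T4 10-15 | T5 15-20 | T6 20-25 | T1 25-30 | T7 30-35 | T4 35-38 | T5 38-42 | T6 42-47 | T1 47-49 | T6 49-50 |
Completion: T1=49  T2=6  T3=10  T4=38  T5=42  T6=50  T7=35
Turnaround (C−A): T1=49  T2=5  T3=9  T4=36  T5=40  T6=45  T7=29
Finish order: T2 → T3 → T7 → T4 → T5 → T1 → T6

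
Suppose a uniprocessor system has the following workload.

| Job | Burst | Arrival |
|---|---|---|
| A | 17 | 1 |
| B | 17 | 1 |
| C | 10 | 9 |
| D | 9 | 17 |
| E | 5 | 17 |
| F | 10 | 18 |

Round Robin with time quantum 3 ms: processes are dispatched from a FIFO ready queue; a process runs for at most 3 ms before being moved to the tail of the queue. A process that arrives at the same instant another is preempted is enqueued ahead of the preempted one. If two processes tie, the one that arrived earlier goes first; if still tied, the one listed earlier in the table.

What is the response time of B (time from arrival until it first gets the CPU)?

3

Schedule: | idle 0-1 | A 1-4 | B 4-7 | A 7-10 | B 10-13 | C 13-16 | A 16-19 | B 19-22 | C 22-25 | D 25-28 | E 28-31 | F 31-34 | A 34-37 | B 37-40 | C 40-43 | D 43-46 | E 46-48 | F 48-51 | A 51-54 | B 54-57 | C 57-58 | D 58-61 | F 61-64 | A 64-66 | B 66-68 | F 68-69 |
Completion: A=66  B=68  C=58  D=61  E=48  F=69
Response(B) = first start − arrival = 4 − 1 = 3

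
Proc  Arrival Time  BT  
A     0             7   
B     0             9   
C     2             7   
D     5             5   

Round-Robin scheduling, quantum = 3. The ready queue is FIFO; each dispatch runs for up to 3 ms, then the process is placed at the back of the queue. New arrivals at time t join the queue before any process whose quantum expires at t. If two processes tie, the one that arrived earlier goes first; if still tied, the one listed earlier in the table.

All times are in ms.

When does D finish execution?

Gantt: | A 0-3 | B 3-6 | C 6-9 | A 9-12 | D 12-15 | B 15-18 | C 18-21 | A 21-22 | D 22-24 | B 24-27 | C 27-28 |
Completion: A=22  B=27  C=28  D=24
Turnaround (C−A): A=22  B=27  C=26  D=19

24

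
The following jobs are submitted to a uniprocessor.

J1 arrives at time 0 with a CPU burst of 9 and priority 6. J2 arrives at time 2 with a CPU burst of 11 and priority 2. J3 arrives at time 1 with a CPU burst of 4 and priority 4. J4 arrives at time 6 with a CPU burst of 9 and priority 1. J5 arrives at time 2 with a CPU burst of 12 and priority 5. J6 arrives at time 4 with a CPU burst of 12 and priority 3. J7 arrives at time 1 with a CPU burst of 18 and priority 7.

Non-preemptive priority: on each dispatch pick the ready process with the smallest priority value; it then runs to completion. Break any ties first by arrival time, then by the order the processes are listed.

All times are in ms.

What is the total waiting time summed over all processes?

183

Timeline: | J1 0-9 | J4 9-18 | J2 18-29 | J6 29-41 | J3 41-45 | J5 45-57 | J7 57-75 |
Completion: J1=9  J2=29  J3=45  J4=18  J5=57  J6=41  J7=75
Waiting = turnaround − burst: J1=0, J2=16, J3=40, J4=3, J5=43, J6=25, J7=56
Total waiting = 0 + 16 + 40 + 3 + 43 + 25 + 56 = 183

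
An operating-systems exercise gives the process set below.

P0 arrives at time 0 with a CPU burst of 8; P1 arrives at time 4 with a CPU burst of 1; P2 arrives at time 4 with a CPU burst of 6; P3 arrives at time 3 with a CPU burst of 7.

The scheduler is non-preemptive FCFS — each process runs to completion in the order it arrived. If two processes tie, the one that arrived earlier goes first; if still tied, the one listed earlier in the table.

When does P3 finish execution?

15

Schedule: | P0 0-8 | P3 8-15 | P1 15-16 | P2 16-22 |
Completion: P0=8  P1=16  P2=22  P3=15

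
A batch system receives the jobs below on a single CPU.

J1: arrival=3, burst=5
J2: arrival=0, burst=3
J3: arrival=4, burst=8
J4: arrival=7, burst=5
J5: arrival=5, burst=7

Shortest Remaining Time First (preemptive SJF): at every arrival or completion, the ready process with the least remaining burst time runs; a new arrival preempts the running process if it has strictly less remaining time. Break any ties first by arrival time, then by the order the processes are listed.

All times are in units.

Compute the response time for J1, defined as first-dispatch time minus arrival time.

Gantt: | J2 0-3 | J1 3-8 | J4 8-13 | J5 13-20 | J3 20-28 |
Completion: J1=8  J2=3  J3=28  J4=13  J5=20
Response(J1) = first start − arrival = 3 − 3 = 0

0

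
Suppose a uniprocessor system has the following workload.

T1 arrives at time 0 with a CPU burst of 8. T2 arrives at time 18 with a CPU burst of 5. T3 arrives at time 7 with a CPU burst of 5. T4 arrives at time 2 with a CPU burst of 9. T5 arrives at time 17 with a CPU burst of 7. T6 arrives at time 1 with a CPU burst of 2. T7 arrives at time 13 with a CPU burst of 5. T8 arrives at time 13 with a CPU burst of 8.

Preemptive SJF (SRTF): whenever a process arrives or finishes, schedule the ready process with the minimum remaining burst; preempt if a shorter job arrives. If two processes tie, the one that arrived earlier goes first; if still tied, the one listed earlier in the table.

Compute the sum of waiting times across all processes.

74

Schedule: | T1 0-1 | T6 1-3 | T1 3-10 | T3 10-15 | T7 15-20 | T2 20-25 | T5 25-32 | T8 32-40 | T4 40-49 |
Completion: T1=10  T2=25  T3=15  T4=49  T5=32  T6=3  T7=20  T8=40
Turnaround (C−A): T1=10  T2=7  T3=8  T4=47  T5=15  T6=2  T7=7  T8=27
Waiting = turnaround − burst: T1=2, T2=2, T3=3, T4=38, T5=8, T6=0, T7=2, T8=19
Total waiting = 2 + 2 + 3 + 38 + 8 + 0 + 2 + 19 = 74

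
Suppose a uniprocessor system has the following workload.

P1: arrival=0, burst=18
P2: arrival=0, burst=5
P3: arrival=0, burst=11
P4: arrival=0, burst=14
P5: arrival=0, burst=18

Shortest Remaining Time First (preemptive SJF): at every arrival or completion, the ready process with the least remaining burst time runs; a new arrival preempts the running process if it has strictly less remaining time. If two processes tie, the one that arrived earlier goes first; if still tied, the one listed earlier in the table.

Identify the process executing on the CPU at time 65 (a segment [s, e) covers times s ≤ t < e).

Gantt: | P2 0-5 | P3 5-16 | P4 16-30 | P1 30-48 | P5 48-66 |
Completion: P1=48  P2=5  P3=16  P4=30  P5=66

P5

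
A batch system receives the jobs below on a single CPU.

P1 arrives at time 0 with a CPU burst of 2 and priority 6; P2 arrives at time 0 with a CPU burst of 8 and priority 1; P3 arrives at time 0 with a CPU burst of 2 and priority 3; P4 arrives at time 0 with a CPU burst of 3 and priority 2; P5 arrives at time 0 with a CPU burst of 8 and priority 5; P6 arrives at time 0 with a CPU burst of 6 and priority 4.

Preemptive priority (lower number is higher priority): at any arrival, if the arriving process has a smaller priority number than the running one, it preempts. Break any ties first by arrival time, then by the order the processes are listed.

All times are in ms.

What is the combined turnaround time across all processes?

107

Schedule: | P2 0-8 | P4 8-11 | P3 11-13 | P6 13-19 | P5 19-27 | P1 27-29 |
Completion: P1=29  P2=8  P3=13  P4=11  P5=27  P6=19
Turnaround (C−A): P1=29  P2=8  P3=13  P4=11  P5=27  P6=19
Turnaround = completion − arrival: P1=29, P2=8, P3=13, P4=11, P5=27, P6=19
Total turnaround = 29 + 8 + 13 + 11 + 27 + 19 = 107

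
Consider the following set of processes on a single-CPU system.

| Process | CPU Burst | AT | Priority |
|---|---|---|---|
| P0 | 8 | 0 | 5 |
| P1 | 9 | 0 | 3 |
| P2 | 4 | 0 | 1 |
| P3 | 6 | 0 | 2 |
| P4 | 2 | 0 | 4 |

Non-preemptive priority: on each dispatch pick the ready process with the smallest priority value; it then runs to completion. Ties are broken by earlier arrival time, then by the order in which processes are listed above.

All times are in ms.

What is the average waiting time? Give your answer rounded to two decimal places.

Timeline: | P2 0-4 | P3 4-10 | P1 10-19 | P4 19-21 | P0 21-29 |
Completion: P0=29  P1=19  P2=4  P3=10  P4=21
Waiting times: P0=21, P1=10, P2=0, P3=4, P4=19
Average waiting = (21+10+0+4+19) / 5 = 54/5 = 10.80

10.80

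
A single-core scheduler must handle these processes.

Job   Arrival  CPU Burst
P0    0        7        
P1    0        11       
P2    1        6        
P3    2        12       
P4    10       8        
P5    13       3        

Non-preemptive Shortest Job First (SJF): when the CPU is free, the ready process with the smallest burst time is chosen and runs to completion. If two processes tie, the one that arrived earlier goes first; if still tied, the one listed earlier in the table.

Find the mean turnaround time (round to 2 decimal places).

19.33

Schedule: | P0 0-7 | P2 7-13 | P5 13-16 | P4 16-24 | P1 24-35 | P3 35-47 |
Completion: P0=7  P1=35  P2=13  P3=47  P4=24  P5=16
Turnaround (C−A): P0=7  P1=35  P2=12  P3=45  P4=14  P5=3
Turnaround times: P0=7, P1=35, P2=12, P3=45, P4=14, P5=3
Average turnaround = (7+35+12+45+14+3) / 6 = 116/6 = 19.33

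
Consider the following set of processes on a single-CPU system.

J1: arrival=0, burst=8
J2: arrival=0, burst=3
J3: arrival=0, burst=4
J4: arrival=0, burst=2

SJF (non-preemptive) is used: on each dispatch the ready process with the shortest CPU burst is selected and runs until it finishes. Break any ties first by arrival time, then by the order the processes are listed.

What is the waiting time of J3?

5

Timeline: | J4 0-2 | J2 2-5 | J3 5-9 | J1 9-17 |
Completion: J1=17  J2=5  J3=9  J4=2
Turnaround (C−A): J1=17  J2=5  J3=9  J4=2
Waiting(J3) = turnaround − burst = 9 − 4 = 5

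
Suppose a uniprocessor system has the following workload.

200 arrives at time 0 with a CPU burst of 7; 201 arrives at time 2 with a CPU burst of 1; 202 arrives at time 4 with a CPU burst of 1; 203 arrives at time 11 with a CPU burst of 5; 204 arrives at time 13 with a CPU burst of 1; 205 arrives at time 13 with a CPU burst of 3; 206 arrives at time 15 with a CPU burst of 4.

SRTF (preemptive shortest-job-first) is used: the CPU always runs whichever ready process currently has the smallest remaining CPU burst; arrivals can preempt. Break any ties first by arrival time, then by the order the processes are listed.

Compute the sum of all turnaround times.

Timeline: | 200 0-2 | 201 2-3 | 200 3-4 | 202 4-5 | 200 5-9 | idle 9-11 | 203 11-13 | 204 13-14 | 203 14-17 | 205 17-20 | 206 20-24 |
Completion: 200=9  201=3  202=5  203=17  204=14  205=20  206=24
Turnaround (C−A): 200=9  201=1  202=1  203=6  204=1  205=7  206=9
Turnaround = completion − arrival: 200=9, 201=1, 202=1, 203=6, 204=1, 205=7, 206=9
Total turnaround = 9 + 1 + 1 + 6 + 1 + 7 + 9 = 34

34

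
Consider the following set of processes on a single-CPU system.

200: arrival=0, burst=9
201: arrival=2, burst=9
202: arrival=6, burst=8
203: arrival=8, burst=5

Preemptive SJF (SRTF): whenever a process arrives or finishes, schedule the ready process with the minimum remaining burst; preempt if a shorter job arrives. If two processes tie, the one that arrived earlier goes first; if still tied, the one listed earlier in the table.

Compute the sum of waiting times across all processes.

Schedule: | 200 0-9 | 203 9-14 | 202 14-22 | 201 22-31 |
Completion: 200=9  201=31  202=22  203=14
Waiting = turnaround − burst: 200=0, 201=20, 202=8, 203=1
Total waiting = 0 + 20 + 8 + 1 = 29

29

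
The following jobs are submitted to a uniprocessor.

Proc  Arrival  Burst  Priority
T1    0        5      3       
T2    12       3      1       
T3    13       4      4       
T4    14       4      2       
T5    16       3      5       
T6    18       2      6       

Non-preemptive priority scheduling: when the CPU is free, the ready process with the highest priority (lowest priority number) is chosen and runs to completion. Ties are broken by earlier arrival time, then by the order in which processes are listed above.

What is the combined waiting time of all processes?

Gantt: | T1 0-5 | idle 5-12 | T2 12-15 | T4 15-19 | T3 19-23 | T5 23-26 | T6 26-28 |
Completion: T1=5  T2=15  T3=23  T4=19  T5=26  T6=28
Turnaround (C−A): T1=5  T2=3  T3=10  T4=5  T5=10  T6=10
Waiting = turnaround − burst: T1=0, T2=0, T3=6, T4=1, T5=7, T6=8
Total waiting = 0 + 0 + 6 + 1 + 7 + 8 = 22

22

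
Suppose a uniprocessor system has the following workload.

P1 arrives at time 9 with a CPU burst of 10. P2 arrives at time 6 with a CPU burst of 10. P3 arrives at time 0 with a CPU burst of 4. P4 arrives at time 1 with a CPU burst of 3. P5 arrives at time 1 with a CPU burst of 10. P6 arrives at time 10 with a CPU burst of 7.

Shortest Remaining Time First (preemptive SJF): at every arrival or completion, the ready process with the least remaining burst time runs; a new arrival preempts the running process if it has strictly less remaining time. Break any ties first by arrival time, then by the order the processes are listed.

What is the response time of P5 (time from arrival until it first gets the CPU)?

6

Gantt: | P3 0-4 | P4 4-7 | P5 7-17 | P6 17-24 | P2 24-34 | P1 34-44 |
Completion: P1=44  P2=34  P3=4  P4=7  P5=17  P6=24
Response(P5) = first start − arrival = 7 − 1 = 6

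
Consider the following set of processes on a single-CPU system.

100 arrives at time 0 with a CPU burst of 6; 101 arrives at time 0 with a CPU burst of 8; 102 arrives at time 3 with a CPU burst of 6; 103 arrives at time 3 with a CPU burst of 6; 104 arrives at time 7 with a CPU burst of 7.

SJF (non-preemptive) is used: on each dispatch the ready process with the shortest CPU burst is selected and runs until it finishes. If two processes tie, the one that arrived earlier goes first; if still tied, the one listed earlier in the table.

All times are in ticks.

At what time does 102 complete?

Timeline: | 100 0-6 | 102 6-12 | 103 12-18 | 104 18-25 | 101 25-33 |
Completion: 100=6  101=33  102=12  103=18  104=25

12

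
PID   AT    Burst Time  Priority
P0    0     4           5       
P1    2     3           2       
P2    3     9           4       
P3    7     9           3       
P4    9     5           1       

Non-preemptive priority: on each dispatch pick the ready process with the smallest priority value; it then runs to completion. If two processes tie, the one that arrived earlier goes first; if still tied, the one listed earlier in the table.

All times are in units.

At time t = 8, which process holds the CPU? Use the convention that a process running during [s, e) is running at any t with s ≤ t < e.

P3

Timeline: | P0 0-4 | P1 4-7 | P3 7-16 | P4 16-21 | P2 21-30 |
Completion: P0=4  P1=7  P2=30  P3=16  P4=21
Turnaround (C−A): P0=4  P1=5  P2=27  P3=9  P4=12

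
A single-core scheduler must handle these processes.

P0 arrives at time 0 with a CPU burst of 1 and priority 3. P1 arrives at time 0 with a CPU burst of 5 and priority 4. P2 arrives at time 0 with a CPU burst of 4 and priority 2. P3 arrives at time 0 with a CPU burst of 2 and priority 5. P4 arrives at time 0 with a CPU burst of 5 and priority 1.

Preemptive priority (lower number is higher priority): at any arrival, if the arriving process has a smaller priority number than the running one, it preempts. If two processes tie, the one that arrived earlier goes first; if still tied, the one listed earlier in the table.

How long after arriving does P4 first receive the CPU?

Timeline: | P4 0-5 | P2 5-9 | P0 9-10 | P1 10-15 | P3 15-17 |
Completion: P0=10  P1=15  P2=9  P3=17  P4=5
Response(P4) = first start − arrival = 0 − 0 = 0

0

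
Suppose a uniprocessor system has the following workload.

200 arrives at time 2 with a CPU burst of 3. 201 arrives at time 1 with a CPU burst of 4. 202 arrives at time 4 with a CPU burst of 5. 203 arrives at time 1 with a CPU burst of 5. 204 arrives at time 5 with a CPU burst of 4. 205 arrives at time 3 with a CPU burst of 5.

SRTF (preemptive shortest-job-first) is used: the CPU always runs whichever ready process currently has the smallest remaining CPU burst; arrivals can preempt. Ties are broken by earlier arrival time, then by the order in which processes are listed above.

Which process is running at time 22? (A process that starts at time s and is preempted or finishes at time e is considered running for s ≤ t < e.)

Gantt: | idle 0-1 | 201 1-5 | 200 5-8 | 204 8-12 | 203 12-17 | 205 17-22 | 202 22-27 |
Completion: 200=8  201=5  202=27  203=17  204=12  205=22

202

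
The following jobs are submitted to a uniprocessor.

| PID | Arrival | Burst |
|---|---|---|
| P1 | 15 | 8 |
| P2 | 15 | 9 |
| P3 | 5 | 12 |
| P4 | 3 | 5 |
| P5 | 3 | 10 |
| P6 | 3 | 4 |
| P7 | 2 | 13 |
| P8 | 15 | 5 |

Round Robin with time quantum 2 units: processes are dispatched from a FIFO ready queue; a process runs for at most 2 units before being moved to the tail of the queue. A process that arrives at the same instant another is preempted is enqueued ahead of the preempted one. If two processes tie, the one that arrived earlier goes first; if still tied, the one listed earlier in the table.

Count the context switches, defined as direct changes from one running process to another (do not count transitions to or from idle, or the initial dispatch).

34

Gantt: | idle 0-2 | P7 2-4 | P4 4-6 | P5 6-8 | P6 8-10 | P7 10-12 | P3 12-14 | P4 14-16 | P5 16-18 | P6 18-20 | P7 20-22 | P3 22-24 | P1 24-26 | P2 26-28 | P8 28-30 | P4 30-31 | P5 31-33 | P7 33-35 | P3 35-37 | P1 37-39 | P2 39-41 | P8 41-43 | P5 43-45 | P7 45-47 | P3 47-49 | P1 49-51 | P2 51-53 | P8 53-54 | P5 54-56 | P7 56-58 | P3 58-60 | P1 60-62 | P2 62-64 | P7 64-65 | P3 65-67 | P2 67-68 |
Completion: P1=62  P2=68  P3=67  P4=31  P5=56  P6=20  P7=65  P8=54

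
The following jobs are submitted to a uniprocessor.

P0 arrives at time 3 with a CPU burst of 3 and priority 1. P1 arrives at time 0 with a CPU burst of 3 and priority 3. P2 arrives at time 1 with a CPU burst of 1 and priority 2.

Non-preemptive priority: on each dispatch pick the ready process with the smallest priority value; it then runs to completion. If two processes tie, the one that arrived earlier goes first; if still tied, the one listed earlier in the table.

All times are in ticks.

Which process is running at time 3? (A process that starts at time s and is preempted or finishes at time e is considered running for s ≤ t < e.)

P0

Gantt: | P1 0-3 | P0 3-6 | P2 6-7 |
Completion: P0=6  P1=3  P2=7
Turnaround (C−A): P0=3  P1=3  P2=6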